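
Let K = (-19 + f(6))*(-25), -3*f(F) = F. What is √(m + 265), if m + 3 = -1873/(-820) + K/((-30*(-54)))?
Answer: √3602931990/3690 ≈ 16.267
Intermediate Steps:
f(F) = -F/3
K = 525 (K = (-19 - ⅓*6)*(-25) = (-19 - 2)*(-25) = -21*(-25) = 525)
m = -4337/11070 (m = -3 + (-1873/(-820) + 525/((-30*(-54)))) = -3 + (-1873*(-1/820) + 525/1620) = -3 + (1873/820 + 525*(1/1620)) = -3 + (1873/820 + 35/108) = -3 + 28873/11070 = -4337/11070 ≈ -0.39178)
√(m + 265) = √(-4337/11070 + 265) = √(2929213/11070) = √3602931990/3690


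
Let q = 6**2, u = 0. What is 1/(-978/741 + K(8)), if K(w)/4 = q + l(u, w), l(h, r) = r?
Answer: 247/43146 ≈ 0.0057248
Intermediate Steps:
q = 36
K(w) = 144 + 4*w (K(w) = 4*(36 + w) = 144 + 4*w)
1/(-978/741 + K(8)) = 1/(-978/741 + (144 + 4*8)) = 1/(-978*1/741 + (144 + 32)) = 1/(-326/247 + 176) = 1/(43146/247) = 247/43146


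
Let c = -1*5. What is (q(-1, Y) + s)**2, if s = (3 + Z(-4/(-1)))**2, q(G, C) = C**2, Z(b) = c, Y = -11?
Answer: 15625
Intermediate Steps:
c = -5
Z(b) = -5
s = 4 (s = (3 - 5)**2 = (-2)**2 = 4)
(q(-1, Y) + s)**2 = ((-11)**2 + 4)**2 = (121 + 4)**2 = 125**2 = 15625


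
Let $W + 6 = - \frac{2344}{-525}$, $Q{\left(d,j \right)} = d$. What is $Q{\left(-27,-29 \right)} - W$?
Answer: $- \frac{13369}{525} \approx -25.465$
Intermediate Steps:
$W = - \frac{806}{525}$ ($W = -6 - \frac{2344}{-525} = -6 - - \frac{2344}{525} = -6 + \frac{2344}{525} = - \frac{806}{525} \approx -1.5352$)
$Q{\left(-27,-29 \right)} - W = -27 - - \frac{806}{525} = -27 + \frac{806}{525} = - \frac{13369}{525}$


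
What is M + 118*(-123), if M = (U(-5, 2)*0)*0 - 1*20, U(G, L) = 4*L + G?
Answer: -14534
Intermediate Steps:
U(G, L) = G + 4*L
M = -20 (M = ((-5 + 4*2)*0)*0 - 1*20 = ((-5 + 8)*0)*0 - 20 = (3*0)*0 - 20 = 0*0 - 20 = 0 - 20 = -20)
M + 118*(-123) = -20 + 118*(-123) = -20 - 14514 = -14534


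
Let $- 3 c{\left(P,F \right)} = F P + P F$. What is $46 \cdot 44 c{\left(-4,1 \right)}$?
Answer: $\frac{16192}{3} \approx 5397.3$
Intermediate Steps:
$c{\left(P,F \right)} = - \frac{2 F P}{3}$ ($c{\left(P,F \right)} = - \frac{F P + P F}{3} = - \frac{F P + F P}{3} = - \frac{2 F P}{3}$)
$46 \cdot 44 c{\left(-4,1 \right)} = 46 \cdot 44 \left(\left(- \frac{2}{3}\right) 1 \left(-4\right)\right) = 2024 \cdot \frac{8}{3} = \frac{16192}{3}$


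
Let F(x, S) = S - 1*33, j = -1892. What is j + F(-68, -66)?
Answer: -1991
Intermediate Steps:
F(x, S) = -33 + S (F(x, S) = S - 33 = -33 + S)
j + F(-68, -66) = -1892 + (-33 - 66) = -1892 - 99 = -1991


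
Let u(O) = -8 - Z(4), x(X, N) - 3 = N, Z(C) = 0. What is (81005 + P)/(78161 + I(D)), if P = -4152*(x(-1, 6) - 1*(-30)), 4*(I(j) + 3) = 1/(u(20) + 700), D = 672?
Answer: -223994864/216341345 ≈ -1.0354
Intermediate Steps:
x(X, N) = 3 + N
u(O) = -8 (u(O) = -8 - 1*0 = -8 + 0 = -8)
I(j) = -8303/2768 (I(j) = -3 + 1/(4*(-8 + 700)) = -3 + (¼)/692 = -3 + (¼)*(1/692) = -3 + 1/2768 = -8303/2768)
P = -161928 (P = -4152*((3 + 6) - 1*(-30)) = -4152*(9 + 30) = -4152*39 = -161928)
(81005 + P)/(78161 + I(D)) = (81005 - 161928)/(78161 - 8303/2768) = -80923/216341345/2768 = -80923*2768/216341345 = -223994864/216341345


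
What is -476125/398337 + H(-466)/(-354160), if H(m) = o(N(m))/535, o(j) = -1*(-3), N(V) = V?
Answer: -90214071245011/75475142077200 ≈ -1.1953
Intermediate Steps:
o(j) = 3
H(m) = 3/535
-476125/398337 + H(-466)/(-354160) = -476125/398337 + (3/535)/(-354160) = -476125*1/398337 + (3/535)*(-1/354160) = -476125/398337 - 3/189475600 = -90214071245011/75475142077200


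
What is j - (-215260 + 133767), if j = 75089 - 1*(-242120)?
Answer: 398702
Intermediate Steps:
j = 317209 (j = 75089 + 242120 = 317209)
j - (-215260 + 133767) = 317209 - (-215260 + 133767) = 317209 - 1*(-81493) = 317209 + 81493 = 398702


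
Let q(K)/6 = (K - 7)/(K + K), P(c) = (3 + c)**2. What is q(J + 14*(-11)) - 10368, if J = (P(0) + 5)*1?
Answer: -207297/20 ≈ -10365.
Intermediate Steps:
J = 14 (J = ((3 + 0)**2 + 5)*1 = (3**2 + 5)*1 = (9 + 5)*1 = 14*1 = 14)
q(K) = 3*(-7 + K)/K (q(K) = 6*((K - 7)/(K + K)) = 6*((-7 + K)/((2*K))) = 6*((-7 + K)*(1/(2*K))) = 6*((-7 + K)/(2*K)) = 3*(-7 + K)/K)
q(J + 14*(-11)) - 10368 = (3 - 21/(14 + 14*(-11))) - 10368 = (3 - 21/(14 - 154)) - 10368 = (3 - 21/(-140)) - 10368 = (3 - 21*(-1/140)) - 10368 = (3 + 3/20) - 10368 = 63/20 - 10368 = -207297/20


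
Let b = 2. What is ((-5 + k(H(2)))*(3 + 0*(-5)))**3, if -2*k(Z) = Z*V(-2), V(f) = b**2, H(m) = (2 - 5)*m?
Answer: 9261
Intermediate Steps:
H(m) = -3*m
V(f) = 4 (V(f) = 2**2 = 4)
k(Z) = -2*Z (k(Z) = -Z*4/2 = -2*Z)
((-5 + k(H(2)))*(3 + 0*(-5)))**3 = ((-5 - (-6)*2)*(3 + 0*(-5)))**3 = ((-5 - 2*(-6))*(3 + 0))**3 = ((-5 + 12)*3)**3 = (7*3)**3 = 21**3 = 9261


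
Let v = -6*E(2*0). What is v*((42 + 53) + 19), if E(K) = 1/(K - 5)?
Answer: 684/5 ≈ 136.80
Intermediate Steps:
E(K) = 1/(-5 + K)
v = 6/5 (v = -6/(-5 + 2*0) = -6/(-5 + 0) = -6/(-5) = -6*(-1/5) = 6/5 ≈ 1.2000)
v*((42 + 53) + 19) = 6*((42 + 53) + 19)/5 = 6*(95 + 19)/5 = (6/5)*114 = 684/5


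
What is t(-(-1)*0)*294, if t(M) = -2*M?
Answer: 0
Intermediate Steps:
t(-(-1)*0)*294 = -(-2)*(-1*0)*294 = -(-2)*0*294 = -2*0*294 = 0*294 = 0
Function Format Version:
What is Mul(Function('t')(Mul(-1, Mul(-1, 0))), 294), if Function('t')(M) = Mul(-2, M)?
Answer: 0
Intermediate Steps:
Mul(Function('t')(Mul(-1, Mul(-1, 0))), 294) = Mul(Mul(-2, Mul(-1, Mul(-1, 0))), 294) = Mul(Mul(-2, Mul(-1, 0)), 294) = Mul(Mul(-2, 0), 294) = Mul(0, 294) = 0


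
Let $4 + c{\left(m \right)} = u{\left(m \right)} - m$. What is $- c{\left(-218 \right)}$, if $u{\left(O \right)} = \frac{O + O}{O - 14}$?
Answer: $- \frac{12521}{58} \approx -215.88$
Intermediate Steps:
$u{\left(O \right)} = \frac{2 O}{-14 + O}$
$c{\left(m \right)} = -4 - m + \frac{2 m}{-14 + m}$ ($c{\left(m \right)} = -4 - \left(m - \frac{2 m}{-14 + m}\right) = -4 - m + \frac{2 m}{-14 + m}$)
$- c{\left(-218 \right)} = - \frac{56 - \left(-218\right)^{2} + 12 \left(-218\right)}{-14 - 218} = - \frac{56 - 47524 - 2616}{-232} = - \frac{\left(-1\right) \left(56 - 47524 - 2616\right)}{232} = - \frac{\left(-1\right) \left(-50084\right)}{232} = \left(-1\right) \frac{12521}{58} = - \frac{12521}{58}$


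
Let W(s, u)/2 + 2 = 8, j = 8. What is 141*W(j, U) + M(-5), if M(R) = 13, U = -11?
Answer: 1705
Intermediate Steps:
W(s, u) = 12 (W(s, u) = -4 + 2*8 = -4 + 16 = 12)
141*W(j, U) + M(-5) = 141*12 + 13 = 1692 + 13 = 1705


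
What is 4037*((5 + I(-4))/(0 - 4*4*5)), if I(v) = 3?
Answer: -4037/10 ≈ -403.70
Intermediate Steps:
4037*((5 + I(-4))/(0 - 4*4*5)) = 4037*((5 + 3)/(0 - 4*4*5)) = 4037*(8/(0 - 16*5)) = 4037*(8/(0 - 80)) = 4037*(8/(-80)) = 4037*(8*(-1/80)) = 4037*(-⅒) = -4037/10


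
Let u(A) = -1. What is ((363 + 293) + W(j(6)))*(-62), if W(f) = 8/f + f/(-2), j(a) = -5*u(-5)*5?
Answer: -997921/25 ≈ -39917.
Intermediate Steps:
j(a) = 25 (j(a) = -5*(-1)*5 = 5*5 = 25)
W(f) = 8/f - f/2 (W(f) = 8/f + f*(-½) = 8/f - f/2)
((363 + 293) + W(j(6)))*(-62) = ((363 + 293) + (8/25 - ½*25))*(-62) = (656 + (8*(1/25) - 25/2))*(-62) = (656 + (8/25 - 25/2))*(-62) = (656 - 609/50)*(-62) = (32191/50)*(-62) = -997921/25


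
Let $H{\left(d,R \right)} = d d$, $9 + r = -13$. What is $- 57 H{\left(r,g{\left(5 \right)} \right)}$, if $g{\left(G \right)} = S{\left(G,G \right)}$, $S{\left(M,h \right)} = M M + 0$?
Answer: $-27588$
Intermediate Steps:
$S{\left(M,h \right)} = M^{2}$ ($S{\left(M,h \right)} = M^{2} + 0 = M^{2}$)
$r = -22$ ($r = -9 - 13 = -22$)
$g{\left(G \right)} = G^{2}$
$H{\left(d,R \right)} = d^{2}$
$- 57 H{\left(r,g{\left(5 \right)} \right)} = - 57 \left(-22\right)^{2} = \left(-57\right) 484 = -27588$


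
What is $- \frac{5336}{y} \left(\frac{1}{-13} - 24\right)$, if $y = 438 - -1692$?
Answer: $\frac{835084}{13845} \approx 60.317$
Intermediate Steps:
$y = 2130$ ($y = 438 + 1692 = 2130$)
$- \frac{5336}{y} \left(\frac{1}{-13} - 24\right) = - \frac{5336}{2130} \left(\frac{1}{-13} - 24\right) = \left(-5336\right) \frac{1}{2130} \left(- \frac{1}{13} - 24\right) = \left(- \frac{2668}{1065}\right) \left(- \frac{313}{13}\right) = \frac{835084}{13845}$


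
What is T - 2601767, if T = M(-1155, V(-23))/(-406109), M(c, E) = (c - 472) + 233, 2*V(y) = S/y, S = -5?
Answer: -1056600993209/406109 ≈ -2.6018e+6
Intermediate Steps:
V(y) = -5/(2*y) (V(y) = (-5/y)/2 = -5/(2*y))
M(c, E) = -239 + c (M(c, E) = (-472 + c) + 233 = -239 + c)
T = 1394/406109 (T = (-239 - 1155)/(-406109) = -1394*(-1/406109) = 1394/406109 ≈ 0.0034326)
T - 2601767 = 1394/406109 - 2601767 = -1056600993209/406109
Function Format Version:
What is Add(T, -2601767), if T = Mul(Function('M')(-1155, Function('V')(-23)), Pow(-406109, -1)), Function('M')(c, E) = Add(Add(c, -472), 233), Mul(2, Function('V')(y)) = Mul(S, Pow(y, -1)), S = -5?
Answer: Rational(-1056600993209, 406109) ≈ -2.6018e+6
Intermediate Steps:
Function('V')(y) = Mul(Rational(-5, 2), Pow(y, -1)) (Function('V')(y) = Mul(Rational(1, 2), Mul(-5, Pow(y, -1))) = Mul(Rational(-5, 2), Pow(y, -1)))
Function('M')(c, E) = Add(-239, c) (Function('M')(c, E) = Add(Add(-472, c), 233) = Add(-239, c))
T = Rational(1394, 406109) (T = Mul(Add(-239, -1155), Pow(-406109, -1)) = Mul(-1394, Rational(-1, 406109)) = Rational(1394, 406109) ≈ 0.0034326)
Add(T, -2601767) = Add(Rational(1394, 406109), -2601767) = Rational(-1056600993209, 406109)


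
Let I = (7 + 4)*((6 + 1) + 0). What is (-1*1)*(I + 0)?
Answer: -77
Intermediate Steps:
I = 77 (I = 11*(7 + 0) = 11*7 = 77)
(-1*1)*(I + 0) = (-1*1)*(77 + 0) = -1*77 = -77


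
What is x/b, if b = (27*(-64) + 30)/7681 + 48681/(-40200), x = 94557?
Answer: -3244105682600/49130929 ≈ -66030.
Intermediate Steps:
b = -147392787/102925400 (b = (-1728 + 30)*(1/7681) + 48681*(-1/40200) = -1698*1/7681 - 16227/13400 = -1698/7681 - 16227/13400 = -147392787/102925400 ≈ -1.4320)
x/b = 94557/(-147392787/102925400) = 94557*(-102925400/147392787) = -3244105682600/49130929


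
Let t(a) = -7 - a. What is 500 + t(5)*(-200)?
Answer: 2900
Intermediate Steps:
500 + t(5)*(-200) = 500 + (-7 - 1*5)*(-200) = 500 + (-7 - 5)*(-200) = 500 - 12*(-200) = 500 + 2400 = 2900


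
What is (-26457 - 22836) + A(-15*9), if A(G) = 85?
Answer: -49208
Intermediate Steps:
(-26457 - 22836) + A(-15*9) = (-26457 - 22836) + 85 = -49293 + 85 = -49208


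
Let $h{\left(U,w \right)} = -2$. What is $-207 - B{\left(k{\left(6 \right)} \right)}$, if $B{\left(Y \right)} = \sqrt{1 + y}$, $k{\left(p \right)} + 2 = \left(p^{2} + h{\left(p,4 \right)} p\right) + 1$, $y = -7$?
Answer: $-207 - i \sqrt{6} \approx -207.0 - 2.4495 i$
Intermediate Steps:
$k{\left(p \right)} = -1 + p^{2} - 2 p$ ($k{\left(p \right)} = -2 + \left(\left(p^{2} - 2 p\right) + 1\right) = -2 + \left(1 + p^{2} - 2 p\right) = -1 + p^{2} - 2 p$)
$B{\left(Y \right)} = i \sqrt{6}$ ($B{\left(Y \right)} = \sqrt{1 - 7} = \sqrt{-6} = i \sqrt{6}$)
$-207 - B{\left(k{\left(6 \right)} \right)} = -207 - i \sqrt{6}$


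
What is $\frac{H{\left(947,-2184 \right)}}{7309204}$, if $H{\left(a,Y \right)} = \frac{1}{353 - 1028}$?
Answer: $- \frac{1}{4933712700} \approx -2.0269 \cdot 10^{-10}$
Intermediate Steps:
$H{\left(a,Y \right)} = - \frac{1}{675}$ ($H{\left(a,Y \right)} = \frac{1}{-675} = - \frac{1}{675}$)
$\frac{H{\left(947,-2184 \right)}}{7309204} = - \frac{1}{675 \cdot 7309204} = \left(- \frac{1}{675}\right) \frac{1}{7309204} = - \frac{1}{4933712700}$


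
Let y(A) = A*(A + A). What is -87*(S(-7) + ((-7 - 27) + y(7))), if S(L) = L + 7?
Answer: -5568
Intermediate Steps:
y(A) = 2*A² (y(A) = A*(2*A) = 2*A²)
S(L) = 7 + L
-87*(S(-7) + ((-7 - 27) + y(7))) = -87*((7 - 7) + ((-7 - 27) + 2*7²)) = -87*(0 + (-34 + 2*49)) = -87*(0 + (-34 + 98)) = -87*(0 + 64) = -87*64 = -5568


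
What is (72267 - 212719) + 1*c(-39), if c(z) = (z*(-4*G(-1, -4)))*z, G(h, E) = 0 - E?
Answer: -164788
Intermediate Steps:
G(h, E) = -E
c(z) = -16*z² (c(z) = (z*(-(-4)*(-4)))*z = (z*(-4*4))*z = (z*(-16))*z = (-16*z)*z = -16*z²)
(72267 - 212719) + 1*c(-39) = (72267 - 212719) + 1*(-16*(-39)²) = -140452 + 1*(-16*1521) = -140452 + 1*(-24336) = -140452 - 24336 = -164788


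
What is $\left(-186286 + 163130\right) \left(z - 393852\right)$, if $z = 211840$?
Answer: $4214669872$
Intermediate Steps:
$\left(-186286 + 163130\right) \left(z - 393852\right) = \left(-186286 + 163130\right) \left(211840 - 393852\right) = \left(-23156\right) \left(-182012\right) = 4214669872$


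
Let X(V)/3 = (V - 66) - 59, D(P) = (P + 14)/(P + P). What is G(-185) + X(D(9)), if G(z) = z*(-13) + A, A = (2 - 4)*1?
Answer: 12191/6 ≈ 2031.8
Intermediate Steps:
D(P) = (14 + P)/(2*P) (D(P) = (14 + P)/((2*P)) = (14 + P)*(1/(2*P)) = (14 + P)/(2*P))
X(V) = -375 + 3*V (X(V) = 3*((V - 66) - 59) = 3*((-66 + V) - 59) = 3*(-125 + V) = -375 + 3*V)
A = -2 (A = -2*1 = -2)
G(z) = -2 - 13*z (G(z) = z*(-13) - 2 = -13*z - 2 = -2 - 13*z)
G(-185) + X(D(9)) = (-2 - 13*(-185)) + (-375 + 3*((½)*(14 + 9)/9)) = (-2 + 2405) + (-375 + 3*((½)*(⅑)*23)) = 2403 + (-375 + 3*(23/18)) = 2403 + (-375 + 23/6) = 2403 - 2227/6 = 12191/6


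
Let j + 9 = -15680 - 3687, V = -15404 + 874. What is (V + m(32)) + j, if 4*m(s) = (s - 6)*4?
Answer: -33880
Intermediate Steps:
V = -14530
m(s) = -6 + s (m(s) = ((s - 6)*4)/4 = ((-6 + s)*4)/4 = (-24 + 4*s)/4 = -6 + s)
j = -19376 (j = -9 + (-15680 - 3687) = -9 - 19367 = -19376)
(V + m(32)) + j = (-14530 + (-6 + 32)) - 19376 = (-14530 + 26) - 19376 = -14504 - 19376 = -33880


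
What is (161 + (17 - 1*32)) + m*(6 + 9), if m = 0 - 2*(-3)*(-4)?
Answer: -214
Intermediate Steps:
m = -24 (m = 0 + 6*(-4) = 0 - 24 = -24)
(161 + (17 - 1*32)) + m*(6 + 9) = (161 + (17 - 1*32)) - 24*(6 + 9) = (161 + (17 - 32)) - 24*15 = (161 - 15) - 360 = 146 - 360 = -214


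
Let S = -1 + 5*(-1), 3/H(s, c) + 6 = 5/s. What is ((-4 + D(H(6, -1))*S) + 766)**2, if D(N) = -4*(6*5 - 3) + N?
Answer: 1920017124/961 ≈ 1.9979e+6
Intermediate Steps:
H(s, c) = 3/(-6 + 5/s)
D(N) = -108 + N (D(N) = -4*(30 - 3) + N = -4*27 + N = -108 + N)
S = -6 (S = -1 - 5 = -6)
((-4 + D(H(6, -1))*S) + 766)**2 = ((-4 + (-108 - 3*6/(-5 + 6*6))*(-6)) + 766)**2 = ((-4 + (-108 - 3*6/(-5 + 36))*(-6)) + 766)**2 = ((-4 + (-108 - 3*6/31)*(-6)) + 766)**2 = ((-4 + (-108 - 3*6*1/31)*(-6)) + 766)**2 = ((-4 + (-108 - 18/31)*(-6)) + 766)**2 = ((-4 - 3366/31*(-6)) + 766)**2 = ((-4 + 20196/31) + 766)**2 = (20072/31 + 766)**2 = (43818/31)**2 = 1920017124/961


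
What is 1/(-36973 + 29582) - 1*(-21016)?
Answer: 155329255/7391 ≈ 21016.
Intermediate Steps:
1/(-36973 + 29582) - 1*(-21016) = 1/(-7391) + 21016 = -1/7391 + 21016 = 155329255/7391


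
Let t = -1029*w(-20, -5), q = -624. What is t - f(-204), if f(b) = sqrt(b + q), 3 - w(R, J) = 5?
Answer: 2058 - 6*I*sqrt(23) ≈ 2058.0 - 28.775*I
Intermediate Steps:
w(R, J) = -2 (w(R, J) = 3 - 1*5 = 3 - 5 = -2)
t = 2058 (t = -1029*(-2) = 2058)
f(b) = sqrt(-624 + b) (f(b) = sqrt(b - 624) = sqrt(-624 + b))
t - f(-204) = 2058 - sqrt(-624 - 204) = 2058 - sqrt(-828) = 2058 - 6*I*sqrt(23)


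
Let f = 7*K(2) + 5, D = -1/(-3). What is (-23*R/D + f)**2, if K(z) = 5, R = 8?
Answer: 262144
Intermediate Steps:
D = 1/3 (D = -1*(-1/3) = 1/3 ≈ 0.33333)
f = 40 (f = 7*5 + 5 = 35 + 5 = 40)
(-23*R/D + f)**2 = (-23/((1/3)/8) + 40)**2 = (-23/((1/3)*(1/8)) + 40)**2 = (-23/1/24 + 40)**2 = (-23*24 + 40)**2 = (-552 + 40)**2 = (-512)**2 = 262144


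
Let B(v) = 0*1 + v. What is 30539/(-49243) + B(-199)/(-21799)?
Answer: -655920304/1073448157 ≈ -0.61104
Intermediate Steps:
B(v) = v (B(v) = 0 + v = v)
30539/(-49243) + B(-199)/(-21799) = 30539/(-49243) - 199/(-21799) = 30539*(-1/49243) - 199*(-1/21799) = -30539/49243 + 199/21799 = -655920304/1073448157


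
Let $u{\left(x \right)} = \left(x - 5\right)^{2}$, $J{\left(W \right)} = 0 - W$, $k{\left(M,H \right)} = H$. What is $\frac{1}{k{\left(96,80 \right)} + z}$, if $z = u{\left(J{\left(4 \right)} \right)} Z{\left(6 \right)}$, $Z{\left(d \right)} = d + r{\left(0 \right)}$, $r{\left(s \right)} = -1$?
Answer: $\frac{1}{485} \approx 0.0020619$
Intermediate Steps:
$J{\left(W \right)} = - W$
$Z{\left(d \right)} = -1 + d$ ($Z{\left(d \right)} = d - 1 = -1 + d$)
$u{\left(x \right)} = \left(-5 + x\right)^{2}$
$z = 405$ ($z = \left(-5 - 4\right)^{2} \left(-1 + 6\right) = \left(-5 - 4\right)^{2} \cdot 5 = \left(-9\right)^{2} \cdot 5 = 81 \cdot 5 = 405$)
$\frac{1}{k{\left(96,80 \right)} + z} = \frac{1}{80 + 405} = \frac{1}{485}$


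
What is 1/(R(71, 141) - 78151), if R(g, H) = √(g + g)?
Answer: -78151/6107578659 - √142/6107578659 ≈ -1.2798e-5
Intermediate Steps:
R(g, H) = √2*√g (R(g, H) = √(2*g) = √2*√g)
1/(R(71, 141) - 78151) = 1/(√2*√71 - 78151) = 1/(√142 - 78151) = 1/(-78151 + √142)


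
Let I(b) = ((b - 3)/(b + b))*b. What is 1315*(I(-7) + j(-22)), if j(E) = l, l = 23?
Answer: 23670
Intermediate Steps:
j(E) = 23
I(b) = -3/2 + b/2 (I(b) = ((-3 + b)/((2*b)))*b = ((-3 + b)*(1/(2*b)))*b = ((-3 + b)/(2*b))*b = -3/2 + b/2)
1315*(I(-7) + j(-22)) = 1315*((-3/2 + (1/2)*(-7)) + 23) = 1315*((-3/2 - 7/2) + 23) = 1315*(-5 + 23) = 1315*18 = 23670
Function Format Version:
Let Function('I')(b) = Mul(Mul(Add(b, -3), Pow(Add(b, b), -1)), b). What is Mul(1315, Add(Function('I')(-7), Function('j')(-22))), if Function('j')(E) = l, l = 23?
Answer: 23670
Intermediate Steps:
Function('j')(E) = 23
Function('I')(b) = Add(Rational(-3, 2), Mul(Rational(1, 2), b)) (Function('I')(b) = Mul(Mul(Add(-3, b), Pow(Mul(2, b), -1)), b) = Mul(Mul(Add(-3, b), Mul(Rational(1, 2), Pow(b, -1))), b) = Mul(Mul(Rational(1, 2), Pow(b, -1), Add(-3, b)), b) = Add(Rational(-3, 2), Mul(Rational(1, 2), b)))
Mul(1315, Add(Function('I')(-7), Function('j')(-22))) = Mul(1315, Add(Add(Rational(-3, 2), Mul(Rational(1, 2), -7)), 23)) = Mul(1315, Add(Add(Rational(-3, 2), Rational(-7, 2)), 23)) = Mul(1315, Add(-5, 23)) = Mul(1315, 18) = 23670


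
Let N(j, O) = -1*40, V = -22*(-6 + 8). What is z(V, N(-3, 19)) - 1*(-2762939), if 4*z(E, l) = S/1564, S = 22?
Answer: 8642473203/3128 ≈ 2.7629e+6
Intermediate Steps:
V = -44 (V = -22*2 = -44)
N(j, O) = -40
z(E, l) = 11/3128 (z(E, l) = (22/1564)/4 = (22*(1/1564))/4 = (1/4)*(11/782) = 11/3128)
z(V, N(-3, 19)) - 1*(-2762939) = 11/3128 - 1*(-2762939) = 11/3128 + 2762939 = 8642473203/3128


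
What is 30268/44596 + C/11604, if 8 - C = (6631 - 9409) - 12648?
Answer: 129940567/64686498 ≈ 2.0088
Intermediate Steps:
C = 15434 (C = 8 - ((6631 - 9409) - 12648) = 8 - (-2778 - 12648) = 8 - 1*(-15426) = 8 + 15426 = 15434)
30268/44596 + C/11604 = 30268/44596 + 15434/11604 = 30268*(1/44596) + 15434*(1/11604) = 7567/11149 + 7717/5802 = 129940567/64686498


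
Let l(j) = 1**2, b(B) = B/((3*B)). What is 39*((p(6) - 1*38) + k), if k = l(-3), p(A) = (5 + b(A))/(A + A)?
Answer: -4277/3 ≈ -1425.7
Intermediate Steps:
b(B) = 1/3 (b(B) = B*(1/(3*B)) = 1/3)
p(A) = 8/(3*A) (p(A) = (5 + 1/3)/(A + A) = 16/(3*((2*A))) = 16*(1/(2*A))/3 = 8/(3*A))
l(j) = 1
k = 1
39*((p(6) - 1*38) + k) = 39*(((8/3)/6 - 1*38) + 1) = 39*(((8/3)*(1/6) - 38) + 1) = 39*((4/9 - 38) + 1) = 39*(-338/9 + 1) = 39*(-329/9) = -4277/3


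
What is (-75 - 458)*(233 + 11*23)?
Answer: -259038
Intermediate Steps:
(-75 - 458)*(233 + 11*23) = -533*(233 + 253) = -533*486 = -259038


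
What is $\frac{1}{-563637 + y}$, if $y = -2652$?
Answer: $- \frac{1}{566289} \approx -1.7659 \cdot 10^{-6}$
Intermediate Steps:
$\frac{1}{-563637 + y} = \frac{1}{-563637 - 2652} = \frac{1}{-566289} = - \frac{1}{566289}$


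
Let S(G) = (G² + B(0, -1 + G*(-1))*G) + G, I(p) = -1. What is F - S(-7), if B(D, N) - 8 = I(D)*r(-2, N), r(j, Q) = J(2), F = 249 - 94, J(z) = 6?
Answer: 127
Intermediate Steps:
F = 155
r(j, Q) = 6
B(D, N) = 2 (B(D, N) = 8 - 1*6 = 8 - 6 = 2)
S(G) = G² + 3*G (S(G) = (G² + 2*G) + G = G² + 3*G)
F - S(-7) = 155 - (-7)*(3 - 7) = 155 - (-7)*(-4) = 155 - 1*28 = 155 - 28 = 127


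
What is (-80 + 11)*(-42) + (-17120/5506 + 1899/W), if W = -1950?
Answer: 5178519451/1789450 ≈ 2893.9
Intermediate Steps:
(-80 + 11)*(-42) + (-17120/5506 + 1899/W) = (-80 + 11)*(-42) + (-17120/5506 + 1899/(-1950)) = -69*(-42) + (-17120*1/5506 + 1899*(-1/1950)) = 2898 + (-8560/2753 - 633/650) = 2898 - 7306649/1789450 = 5178519451/1789450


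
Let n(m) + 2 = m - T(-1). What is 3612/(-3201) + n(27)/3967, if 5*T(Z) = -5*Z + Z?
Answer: -23752233/21163945 ≈ -1.1223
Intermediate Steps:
T(Z) = -4*Z/5 (T(Z) = (-5*Z + Z)/5 = (-4*Z)/5 = -4*Z/5)
n(m) = -14/5 + m (n(m) = -2 + (m - (-4)*(-1)/5) = -2 + (m - 1*4/5) = -2 + (m - 4/5) = -2 + (-4/5 + m) = -14/5 + m)
3612/(-3201) + n(27)/3967 = 3612/(-3201) + (-14/5 + 27)/3967 = 3612*(-1/3201) + (121/5)*(1/3967) = -1204/1067 + 121/19835 = -23752233/21163945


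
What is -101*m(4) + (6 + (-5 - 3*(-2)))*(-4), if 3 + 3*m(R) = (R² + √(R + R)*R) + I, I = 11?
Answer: -836 - 808*√2/3 ≈ -1216.9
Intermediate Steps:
m(R) = 8/3 + R²/3 + √2*R^(3/2)/3 (m(R) = -1 + ((R² + √(R + R)*R) + 11)/3 = -1 + ((R² + √(2*R)*R) + 11)/3 = -1 + ((R² + (√2*√R)*R) + 11)/3 = -1 + ((R² + √2*R^(3/2)) + 11)/3 = -1 + (11 + R² + √2*R^(3/2))/3 = -1 + (11/3 + R²/3 + √2*R^(3/2)/3) = 8/3 + R²/3 + √2*R^(3/2)/3)
-101*m(4) + (6 + (-5 - 3*(-2)))*(-4) = -101*(8/3 + (⅓)*4² + √2*4^(3/2)/3) + (6 + (-5 - 3*(-2)))*(-4) = -101*(8/3 + (⅓)*16 + (⅓)*√2*8) + (6 + (-5 + 6))*(-4) = -101*(8/3 + 16/3 + 8*√2/3) + (6 + 1)*(-4) = -101*(8 + 8*√2/3) + 7*(-4) = (-808 - 808*√2/3) - 28 = -836 - 808*√2/3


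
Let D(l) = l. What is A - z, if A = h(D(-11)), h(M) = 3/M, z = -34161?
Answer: 375768/11 ≈ 34161.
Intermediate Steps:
A = -3/11 (A = 3/(-11) = 3*(-1/11) = -3/11 ≈ -0.27273)
A - z = -3/11 - 1*(-34161) = -3/11 + 34161 = 375768/11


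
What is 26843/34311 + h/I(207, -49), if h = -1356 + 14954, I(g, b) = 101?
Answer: 469272121/3465411 ≈ 135.42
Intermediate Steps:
h = 13598
26843/34311 + h/I(207, -49) = 26843/34311 + 13598/101 = 469272121/3465411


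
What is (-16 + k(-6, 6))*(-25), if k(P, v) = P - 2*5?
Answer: 800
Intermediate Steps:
k(P, v) = -10 + P (k(P, v) = P - 10 = -10 + P)
(-16 + k(-6, 6))*(-25) = (-16 + (-10 - 6))*(-25) = (-16 - 16)*(-25) = -32*(-25) = 800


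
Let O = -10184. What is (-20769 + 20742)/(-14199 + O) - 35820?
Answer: -873399033/24383 ≈ -35820.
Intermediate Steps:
(-20769 + 20742)/(-14199 + O) - 35820 = (-20769 + 20742)/(-14199 - 10184) - 35820 = -27/(-24383) - 35820 = -27*(-1/24383) - 35820 = 27/24383 - 35820 = -873399033/24383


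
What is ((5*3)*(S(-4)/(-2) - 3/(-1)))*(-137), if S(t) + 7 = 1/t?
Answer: -108915/8 ≈ -13614.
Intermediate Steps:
S(t) = -7 + 1/t
((5*3)*(S(-4)/(-2) - 3/(-1)))*(-137) = ((5*3)*((-7 + 1/(-4))/(-2) - 3/(-1)))*(-137) = (15*((-7 - ¼)*(-½) - 3*(-1)))*(-137) = (15*(-29/4*(-½) + 3))*(-137) = (15*(29/8 + 3))*(-137) = (15*(53/8))*(-137) = (795/8)*(-137) = -108915/8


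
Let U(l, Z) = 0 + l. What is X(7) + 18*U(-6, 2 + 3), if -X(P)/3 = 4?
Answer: -120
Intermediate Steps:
X(P) = -12 (X(P) = -3*4 = -12)
U(l, Z) = l
X(7) + 18*U(-6, 2 + 3) = -12 + 18*(-6) = -12 - 108 = -120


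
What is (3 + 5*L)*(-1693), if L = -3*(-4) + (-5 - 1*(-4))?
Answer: -98194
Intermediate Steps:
L = 11 (L = 12 + (-5 + 4) = 12 - 1 = 11)
(3 + 5*L)*(-1693) = (3 + 5*11)*(-1693) = (3 + 55)*(-1693) = 58*(-1693) = -98194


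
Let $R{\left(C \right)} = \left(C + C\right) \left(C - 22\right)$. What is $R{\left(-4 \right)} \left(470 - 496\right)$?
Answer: $-5408$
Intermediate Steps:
$R{\left(C \right)} = 2 C \left(-22 + C\right)$
$R{\left(-4 \right)} \left(470 - 496\right) = 2 \left(-4\right) \left(-22 - 4\right) \left(470 - 496\right) = 2 \left(-4\right) \left(-26\right) \left(-26\right) = 208 \left(-26\right) = -5408$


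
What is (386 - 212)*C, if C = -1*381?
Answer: -66294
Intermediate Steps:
C = -381
(386 - 212)*C = (386 - 212)*(-381) = 174*(-381) = -66294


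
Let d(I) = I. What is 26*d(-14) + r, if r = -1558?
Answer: -1922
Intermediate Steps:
26*d(-14) + r = 26*(-14) - 1558 = -364 - 1558 = -1922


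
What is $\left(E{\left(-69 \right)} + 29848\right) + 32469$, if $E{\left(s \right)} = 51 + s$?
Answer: $62299$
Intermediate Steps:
$\left(E{\left(-69 \right)} + 29848\right) + 32469 = \left(\left(51 - 69\right) + 29848\right) + 32469 = \left(-18 + 29848\right) + 32469 = 29830 + 32469 = 62299$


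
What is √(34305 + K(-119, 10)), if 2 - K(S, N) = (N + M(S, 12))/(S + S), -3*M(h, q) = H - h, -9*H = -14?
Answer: √157405560438/2142 ≈ 185.22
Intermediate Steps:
H = 14/9 (H = -⅑*(-14) = 14/9 ≈ 1.5556)
M(h, q) = -14/27 + h/3 (M(h, q) = -(14/9 - h)/3 = -14/27 + h/3)
K(S, N) = 2 - (-14/27 + N + S/3)/(2*S) (K(S, N) = 2 - (N + (-14/27 + S/3))/(S + S) = 2 - (-14/27 + N + S/3)/(2*S))
√(34305 + K(-119, 10)) = √(34305 + (1/54)*(14 - 27*10 + 99*(-119))/(-119)) = √(34305 + (1/54)*(-1/119)*(14 - 270 - 11781)) = √(34305 + (1/54)*(-1/119)*(-12037)) = √(34305 + 12037/6426) = √(220455967/6426) = √157405560438/2142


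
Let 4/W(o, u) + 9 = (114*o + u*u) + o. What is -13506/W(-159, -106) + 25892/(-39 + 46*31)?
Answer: 33054090311/1387 ≈ 2.3831e+7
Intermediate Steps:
W(o, u) = 4/(-9 + u² + 115*o) (W(o, u) = 4/(-9 + ((114*o + u*u) + o)) = 4/(-9 + ((114*o + u²) + o)) = 4/(-9 + ((u² + 114*o) + o)) = 4/(-9 + (u² + 115*o)) = 4/(-9 + u² + 115*o))
-13506/W(-159, -106) + 25892/(-39 + 46*31) = -13506/(4/(-9 + (-106)² + 115*(-159))) + 25892/(-39 + 46*31) = -13506/(4/(-9 + 11236 - 18285)) + 25892/(-39 + 1426) = -13506/(4/(-7058)) + 25892/1387 = -13506/(4*(-1/7058)) + 25892*(1/1387) = -13506/(-2/3529) + 25892/1387 = -13506*(-3529/2) + 25892/1387 = 23831337 + 25892/1387 = 33054090311/1387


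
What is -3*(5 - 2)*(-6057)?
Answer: 54513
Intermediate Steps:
-3*(5 - 2)*(-6057) = -3*3*(-6057) = -9*(-6057) = 54513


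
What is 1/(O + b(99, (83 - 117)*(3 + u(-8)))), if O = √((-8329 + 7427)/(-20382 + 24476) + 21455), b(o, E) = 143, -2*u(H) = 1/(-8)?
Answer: -292721/2058831 + √89900010898/2058831 ≈ 0.0034545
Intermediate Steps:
u(H) = 1/16 (u(H) = -½/(-8) = -½*(-⅛) = 1/16)
O = √89900010898/2047 (O = √(-902/4094 + 21455) = √(-902*1/4094 + 21455) = √(-451/2047 + 21455) = √(43917934/2047) = √89900010898/2047 ≈ 146.47)
1/(O + b(99, (83 - 117)*(3 + u(-8)))) = 1/(√89900010898/2047 + 143) = 1/(143 + √89900010898/2047)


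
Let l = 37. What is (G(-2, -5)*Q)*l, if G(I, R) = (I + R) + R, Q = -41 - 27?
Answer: 30192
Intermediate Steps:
Q = -68
G(I, R) = I + 2*R
(G(-2, -5)*Q)*l = ((-2 + 2*(-5))*(-68))*37 = ((-2 - 10)*(-68))*37 = -12*(-68)*37 = 816*37 = 30192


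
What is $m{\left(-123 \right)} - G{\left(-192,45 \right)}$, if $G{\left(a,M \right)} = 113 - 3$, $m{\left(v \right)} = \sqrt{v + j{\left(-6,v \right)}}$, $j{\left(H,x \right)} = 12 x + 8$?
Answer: $-110 + i \sqrt{1591} \approx -110.0 + 39.887 i$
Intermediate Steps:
$j{\left(H,x \right)} = 8 + 12 x$
$m{\left(v \right)} = \sqrt{8 + 13 v}$ ($m{\left(v \right)} = \sqrt{v + \left(8 + 12 v\right)} = \sqrt{8 + 13 v}$)
$G{\left(a,M \right)} = 110$
$m{\left(-123 \right)} - G{\left(-192,45 \right)} = \sqrt{8 + 13 \left(-123\right)} - 110 = \sqrt{8 - 1599} - 110 = \sqrt{-1591} - 110 = i \sqrt{1591} - 110 = -110 + i \sqrt{1591}$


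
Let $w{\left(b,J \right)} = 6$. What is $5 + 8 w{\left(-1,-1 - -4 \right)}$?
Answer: $53$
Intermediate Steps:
$5 + 8 w{\left(-1,-1 - -4 \right)} = 5 + 8 \cdot 6 = 5 + 48 = 53$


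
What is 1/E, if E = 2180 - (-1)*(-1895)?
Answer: 1/285 ≈ 0.0035088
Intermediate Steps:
E = 285 (E = 2180 - 1*1895 = 2180 - 1895 = 285)
1/E = 1/285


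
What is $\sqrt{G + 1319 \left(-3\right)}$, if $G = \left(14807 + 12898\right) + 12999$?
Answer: $3 \sqrt{4083} \approx 191.7$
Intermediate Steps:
$G = 40704$ ($G = 27705 + 12999 = 40704$)
$\sqrt{G + 1319 \left(-3\right)} = \sqrt{40704 + 1319 \left(-3\right)} = \sqrt{40704 - 3957} = \sqrt{36747} = 3 \sqrt{4083}$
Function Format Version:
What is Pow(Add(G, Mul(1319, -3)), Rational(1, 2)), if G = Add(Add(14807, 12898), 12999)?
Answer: Mul(3, Pow(4083, Rational(1, 2))) ≈ 191.70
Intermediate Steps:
G = 40704 (G = Add(27705, 12999) = 40704)
Pow(Add(G, Mul(1319, -3)), Rational(1, 2)) = Pow(Add(40704, Mul(1319, -3)), Rational(1, 2)) = Pow(Add(40704, -3957), Rational(1, 2)) = Pow(36747, Rational(1, 2)) = Mul(3, Pow(4083, Rational(1, 2)))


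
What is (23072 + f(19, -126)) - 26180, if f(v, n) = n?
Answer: -3234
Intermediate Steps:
(23072 + f(19, -126)) - 26180 = (23072 - 126) - 26180 = 22946 - 26180 = -3234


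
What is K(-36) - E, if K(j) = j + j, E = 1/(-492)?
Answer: -35423/492 ≈ -71.998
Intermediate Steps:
E = -1/492 ≈ -0.0020325
K(j) = 2*j
K(-36) - E = 2*(-36) - 1*(-1/492) = -72 + 1/492 = -35423/492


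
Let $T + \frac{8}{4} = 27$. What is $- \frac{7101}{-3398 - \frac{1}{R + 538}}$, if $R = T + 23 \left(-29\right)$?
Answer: $\frac{246168}{117797} \approx 2.0898$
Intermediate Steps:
$T = 25$ ($T = -2 + 27 = 25$)
$R = -642$ ($R = 25 + 23 \left(-29\right) = 25 - 667 = -642$)
$- \frac{7101}{-3398 - \frac{1}{R + 538}} = - \frac{7101}{-3398 - \frac{1}{-642 + 538}} = - \frac{7101}{-3398 - \frac{1}{-104}} = - \frac{7101}{-3398 - - \frac{1}{104}} = - \frac{7101}{-3398 + \frac{1}{104}} = - \frac{7101}{- \frac{353391}{104}} = \left(-7101\right) \left(- \frac{104}{353391}\right) = \frac{246168}{117797}$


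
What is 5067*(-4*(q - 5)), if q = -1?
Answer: 121608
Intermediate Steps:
5067*(-4*(q - 5)) = 5067*(-4*(-1 - 5)) = 5067*(-4*(-6)) = 5067*24 = 121608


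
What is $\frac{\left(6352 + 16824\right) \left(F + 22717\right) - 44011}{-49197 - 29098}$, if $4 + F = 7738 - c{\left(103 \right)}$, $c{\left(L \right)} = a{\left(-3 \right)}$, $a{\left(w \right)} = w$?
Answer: $- \frac{705757893}{78295} \approx -9014.1$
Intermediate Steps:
$c{\left(L \right)} = -3$
$F = 7737$ ($F = -4 + \left(7738 - -3\right) = -4 + \left(7738 + 3\right) = -4 + 7741 = 7737$)
$\frac{\left(6352 + 16824\right) \left(F + 22717\right) - 44011}{-49197 - 29098} = \frac{\left(6352 + 16824\right) \left(7737 + 22717\right) - 44011}{-49197 - 29098} = \frac{23176 \cdot 30454 - 44011}{-78295} = \left(705801904 - 44011\right) \left(- \frac{1}{78295}\right) = 705757893 \left(- \frac{1}{78295}\right) = - \frac{705757893}{78295}$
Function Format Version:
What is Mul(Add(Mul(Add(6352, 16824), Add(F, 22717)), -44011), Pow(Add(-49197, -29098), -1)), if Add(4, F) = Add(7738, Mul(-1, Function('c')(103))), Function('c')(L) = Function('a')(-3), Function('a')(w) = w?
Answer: Rational(-705757893, 78295) ≈ -9014.1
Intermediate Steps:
Function('c')(L) = -3
F = 7737 (F = Add(-4, Add(7738, Mul(-1, -3))) = Add(-4, Add(7738, 3)) = Add(-4, 7741) = 7737)
Mul(Add(Mul(Add(6352, 16824), Add(F, 22717)), -44011), Pow(Add(-49197, -29098), -1)) = Mul(Add(Mul(Add(6352, 16824), Add(7737, 22717)), -44011), Pow(Add(-49197, -29098), -1)) = Mul(Add(Mul(23176, 30454), -44011), Pow(-78295, -1)) = Mul(Add(705801904, -44011), Rational(-1, 78295)) = Mul(705757893, Rational(-1, 78295)) = Rational(-705757893, 78295)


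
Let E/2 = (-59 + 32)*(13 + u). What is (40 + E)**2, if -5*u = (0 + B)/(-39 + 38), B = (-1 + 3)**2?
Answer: 12432676/25 ≈ 4.9731e+5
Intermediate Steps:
B = 4 (B = 2**2 = 4)
u = 4/5 (u = -(0 + 4)/(5*(-39 + 38)) = -4/(5*(-1)) = -4*(-1)/5 = -1/5*(-4) = 4/5 ≈ 0.80000)
E = -3726/5 (E = 2*((-59 + 32)*(13 + 4/5)) = 2*(-27*69/5) = 2*(-1863/5) = -3726/5 ≈ -745.20)
(40 + E)**2 = (40 - 3726/5)**2 = (-3526/5)**2 = 12432676/25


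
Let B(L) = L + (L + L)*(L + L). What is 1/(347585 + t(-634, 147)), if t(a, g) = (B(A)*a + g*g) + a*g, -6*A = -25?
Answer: 9/2063939 ≈ 4.3606e-6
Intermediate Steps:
A = 25/6 (A = -1/6*(-25) = 25/6 ≈ 4.1667)
B(L) = L + 4*L**2 (B(L) = L + (2*L)*(2*L) = L + 4*L**2)
t(a, g) = g**2 + 1325*a/18 + a*g (t(a, g) = ((25*(1 + 4*(25/6))/6)*a + g*g) + a*g = ((25*(1 + 50/3)/6)*a + g**2) + a*g = (((25/6)*(53/3))*a + g**2) + a*g = (1325*a/18 + g**2) + a*g = (g**2 + 1325*a/18) + a*g = g**2 + 1325*a/18 + a*g)
1/(347585 + t(-634, 147)) = 1/(347585 + (147**2 + (1325/18)*(-634) - 634*147)) = 1/(347585 + (21609 - 420025/9 - 93198)) = 1/(347585 - 1064326/9) = 1/(2063939/9) = 9/2063939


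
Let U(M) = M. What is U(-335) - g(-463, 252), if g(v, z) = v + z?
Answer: -124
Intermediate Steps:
U(-335) - g(-463, 252) = -335 - (-463 + 252) = -335 - 1*(-211) = -335 + 211 = -124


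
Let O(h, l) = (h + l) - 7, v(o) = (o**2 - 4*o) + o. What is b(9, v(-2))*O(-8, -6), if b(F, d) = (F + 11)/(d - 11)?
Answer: 420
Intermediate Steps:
v(o) = o**2 - 3*o
O(h, l) = -7 + h + l
b(F, d) = (11 + F)/(-11 + d)
b(9, v(-2))*O(-8, -6) = ((11 + 9)/(-11 - 2*(-3 - 2)))*(-7 - 8 - 6) = (20/(-11 - 2*(-5)))*(-21) = (20/(-11 + 10))*(-21) = (20/(-1))*(-21) = -1*20*(-21) = -20*(-21) = 420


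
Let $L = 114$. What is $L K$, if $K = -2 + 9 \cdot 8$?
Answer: $7980$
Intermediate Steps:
$K = 70$ ($K = -2 + 72 = 70$)
$L K = 114 \cdot 70 = 7980$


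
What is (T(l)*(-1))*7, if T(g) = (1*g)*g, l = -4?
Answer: -112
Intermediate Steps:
T(g) = g² (T(g) = g*g = g²)
(T(l)*(-1))*7 = ((-4)²*(-1))*7 = (16*(-1))*7 = -16*7 = -112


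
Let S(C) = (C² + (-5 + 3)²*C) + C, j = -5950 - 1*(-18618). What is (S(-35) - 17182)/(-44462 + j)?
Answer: 8066/15897 ≈ 0.50739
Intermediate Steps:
j = 12668 (j = -5950 + 18618 = 12668)
S(C) = C² + 5*C (S(C) = (C² + (-2)²*C) + C = (C² + 4*C) + C = C² + 5*C)
(S(-35) - 17182)/(-44462 + j) = (-35*(5 - 35) - 17182)/(-44462 + 12668) = (-35*(-30) - 17182)/(-31794) = (1050 - 17182)*(-1/31794) = -16132*(-1/31794) = 8066/15897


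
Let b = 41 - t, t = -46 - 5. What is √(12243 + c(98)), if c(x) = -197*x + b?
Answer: I*√6971 ≈ 83.493*I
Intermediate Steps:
t = -51
b = 92 (b = 41 - 1*(-51) = 41 + 51 = 92)
c(x) = 92 - 197*x (c(x) = -197*x + 92 = 92 - 197*x)
√(12243 + c(98)) = √(12243 + (92 - 197*98)) = √(12243 + (92 - 19306)) = √(12243 - 19214) = √(-6971) = I*√6971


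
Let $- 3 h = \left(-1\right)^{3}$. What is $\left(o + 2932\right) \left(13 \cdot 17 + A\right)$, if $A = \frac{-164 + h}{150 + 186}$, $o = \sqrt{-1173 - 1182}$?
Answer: $\frac{162929041}{252} + \frac{222277 i \sqrt{2355}}{1008} \approx 6.4654 \cdot 10^{5} + 10701.0 i$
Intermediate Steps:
$o = i \sqrt{2355}$ ($o = \sqrt{-2355} = i \sqrt{2355} \approx 48.528 i$)
$h = \frac{1}{3}$ ($h = - \frac{\left(-1\right)^{3}}{3} = \left(- \frac{1}{3}\right) \left(-1\right) = \frac{1}{3} \approx 0.33333$)
$A = - \frac{491}{1008}$ ($A = \frac{-164 + \frac{1}{3}}{150 + 186} = - \frac{491}{3 \cdot 336} = \left(- \frac{491}{3}\right) \frac{1}{336} = - \frac{491}{1008} \approx -0.4871$)
$\left(o + 2932\right) \left(13 \cdot 17 + A\right) = \left(i \sqrt{2355} + 2932\right) \left(13 \cdot 17 - \frac{491}{1008}\right) = \left(2932 + i \sqrt{2355}\right) \left(221 - \frac{491}{1008}\right) = \left(2932 + i \sqrt{2355}\right) \frac{222277}{1008} = \frac{162929041}{252} + \frac{222277 i \sqrt{2355}}{1008}$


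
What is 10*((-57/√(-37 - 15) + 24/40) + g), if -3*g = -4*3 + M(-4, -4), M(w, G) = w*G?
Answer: -22/3 + 285*I*√13/13 ≈ -7.3333 + 79.045*I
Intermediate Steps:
M(w, G) = G*w
g = -4/3 (g = -(-4*3 - 4*(-4))/3 = -(-12 + 16)/3 = -⅓*4 = -4/3 ≈ -1.3333)
10*((-57/√(-37 - 15) + 24/40) + g) = 10*((-57/√(-37 - 15) + 24/40) - 4/3) = 10*((-57*(-I*√13/26) + 24*(1/40)) - 4/3) = 10*((-57*(-I*√13/26) + ⅗) - 4/3) = 10*((-(-57)*I*√13/26 + ⅗) - 4/3) = 10*((57*I*√13/26 + ⅗) - 4/3) = 10*((⅗ + 57*I*√13/26) - 4/3) = 10*(-11/15 + 57*I*√13/26) = -22/3 + 285*I*√13/13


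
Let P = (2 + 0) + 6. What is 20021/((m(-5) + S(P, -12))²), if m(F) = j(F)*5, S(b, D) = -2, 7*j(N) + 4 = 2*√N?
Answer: 981029*I/(8*(82*I + 85*√5)) ≈ 234.67 + 543.95*I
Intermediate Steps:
P = 8 (P = 2 + 6 = 8)
j(N) = -4/7 + 2*√N/7 (j(N) = -4/7 + (2*√N)/7 = -4/7 + 2*√N/7)
m(F) = -20/7 + 10*√F/7 (m(F) = (-4/7 + 2*√F/7)*5 = -20/7 + 10*√F/7)
20021/((m(-5) + S(P, -12))²) = 20021/(((-20/7 + 10*√(-5)/7) - 2)²) = 20021/(((-20/7 + 10*(I*√5)/7) - 2)²) = 20021/(((-20/7 + 10*I*√5/7) - 2)²) = 20021/((-34/7 + 10*I*√5/7)²) = 20021/(-34/7 + 10*I*√5/7)²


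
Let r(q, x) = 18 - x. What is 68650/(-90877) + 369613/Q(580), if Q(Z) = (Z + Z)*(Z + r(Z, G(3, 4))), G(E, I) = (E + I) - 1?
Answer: -13554007399/62407053440 ≈ -0.21719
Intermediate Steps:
G(E, I) = -1 + E + I
Q(Z) = 2*Z*(12 + Z) (Q(Z) = (Z + Z)*(Z + (18 - (-1 + 3 + 4))) = (2*Z)*(Z + (18 - 1*6)) = (2*Z)*(Z + (18 - 6)) = (2*Z)*(Z + 12) = (2*Z)*(12 + Z) = 2*Z*(12 + Z))
68650/(-90877) + 369613/Q(580) = 68650/(-90877) + 369613/((2*580*(12 + 580))) = 68650*(-1/90877) + 369613/((2*580*592)) = -68650/90877 + 369613/686720 = -13554007399/62407053440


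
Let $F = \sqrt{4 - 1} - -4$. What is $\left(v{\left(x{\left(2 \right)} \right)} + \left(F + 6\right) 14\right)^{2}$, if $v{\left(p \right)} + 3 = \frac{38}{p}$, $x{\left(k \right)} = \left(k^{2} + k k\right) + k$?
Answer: $\frac{510316}{25} + \frac{19712 \sqrt{3}}{5} \approx 27241.0$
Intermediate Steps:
$x{\left(k \right)} = k + 2 k^{2}$ ($x{\left(k \right)} = \left(k^{2} + k^{2}\right) + k = 2 k^{2} + k = k + 2 k^{2}$)
$v{\left(p \right)} = -3 + \frac{38}{p}$
$F = 4 + \sqrt{3}$ ($F = \sqrt{3} + 4 = 4 + \sqrt{3} \approx 5.732$)
$\left(v{\left(x{\left(2 \right)} \right)} + \left(F + 6\right) 14\right)^{2} = \left(\left(-3 + \frac{38}{2 \left(1 + 2 \cdot 2\right)}\right) + \left(\left(4 + \sqrt{3}\right) + 6\right) 14\right)^{2} = \left(\left(-3 + \frac{38}{2 \left(1 + 4\right)}\right) + \left(10 + \sqrt{3}\right) 14\right)^{2} = \left(\left(-3 + \frac{38}{2 \cdot 5}\right) + \left(140 + 14 \sqrt{3}\right)\right)^{2} = \left(\left(-3 + \frac{38}{10}\right) + \left(140 + 14 \sqrt{3}\right)\right)^{2} = \left(\left(-3 + 38 \cdot \frac{1}{10}\right) + \left(140 + 14 \sqrt{3}\right)\right)^{2} = \left(\left(-3 + \frac{19}{5}\right) + \left(140 + 14 \sqrt{3}\right)\right)^{2} = \left(\frac{4}{5} + \left(140 + 14 \sqrt{3}\right)\right)^{2} = \left(\frac{704}{5} + 14 \sqrt{3}\right)^{2}$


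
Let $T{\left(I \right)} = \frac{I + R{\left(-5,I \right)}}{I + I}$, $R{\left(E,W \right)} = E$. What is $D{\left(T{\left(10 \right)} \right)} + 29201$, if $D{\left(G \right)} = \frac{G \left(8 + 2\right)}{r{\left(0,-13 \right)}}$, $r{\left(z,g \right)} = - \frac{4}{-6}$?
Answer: $\frac{116819}{4} \approx 29205.0$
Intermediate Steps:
$r{\left(z,g \right)} = \frac{2}{3}$ ($r{\left(z,g \right)} = \left(-4\right) \left(- \frac{1}{6}\right) = \frac{2}{3}$)
$T{\left(I \right)} = \frac{-5 + I}{2 I}$ ($T{\left(I \right)} = \frac{I - 5}{I + I} = \frac{-5 + I}{2 I}$)
$D{\left(G \right)} = 15 G$ ($D{\left(G \right)} = \frac{G \left(8 + 2\right)}{\frac{2}{3}} = G 10 \cdot \frac{3}{2} = 10 G \frac{3}{2} = 15 G$)
$D{\left(T{\left(10 \right)} \right)} + 29201 = 15 \frac{-5 + 10}{2 \cdot 10} + 29201 = 15 \cdot \frac{1}{2} \cdot \frac{1}{10} \cdot 5 + 29201 = 15 \cdot \frac{1}{4} + 29201 = \frac{15}{4} + 29201 = \frac{116819}{4}$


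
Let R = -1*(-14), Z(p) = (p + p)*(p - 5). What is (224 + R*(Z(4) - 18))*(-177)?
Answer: 24780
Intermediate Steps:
Z(p) = 2*p*(-5 + p) (Z(p) = (2*p)*(-5 + p) = 2*p*(-5 + p))
R = 14
(224 + R*(Z(4) - 18))*(-177) = (224 + 14*(2*4*(-5 + 4) - 18))*(-177) = (224 + 14*(2*4*(-1) - 18))*(-177) = (224 + 14*(-8 - 18))*(-177) = (224 + 14*(-26))*(-177) = (224 - 364)*(-177) = -140*(-177) = 24780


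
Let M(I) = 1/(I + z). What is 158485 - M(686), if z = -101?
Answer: 92713724/585 ≈ 1.5849e+5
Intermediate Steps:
M(I) = 1/(-101 + I) (M(I) = 1/(I - 101) = 1/(-101 + I))
158485 - M(686) = 158485 - 1/(-101 + 686) = 158485 - 1/585 = 92713724/585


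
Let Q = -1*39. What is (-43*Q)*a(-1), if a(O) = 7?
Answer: 11739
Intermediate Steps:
Q = -39
(-43*Q)*a(-1) = -43*(-39)*7 = 1677*7 = 11739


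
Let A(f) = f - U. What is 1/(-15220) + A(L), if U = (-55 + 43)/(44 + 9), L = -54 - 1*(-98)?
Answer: 35675627/806660 ≈ 44.226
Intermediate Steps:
L = 44 (L = -54 + 98 = 44)
U = -12/53 ≈ -0.22642
A(f) = 12/53 + f (A(f) = f - 1*(-12/53) = f + 12/53 = 12/53 + f)
1/(-15220) + A(L) = 1/(-15220) + (12/53 + 44) = -1/15220 + 2344/53 = 35675627/806660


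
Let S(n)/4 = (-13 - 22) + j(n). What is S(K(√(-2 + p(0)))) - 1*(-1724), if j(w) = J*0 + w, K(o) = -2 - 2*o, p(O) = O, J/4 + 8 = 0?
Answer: 1576 - 8*I*√2 ≈ 1576.0 - 11.314*I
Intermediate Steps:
J = -32 (J = -32 + 4*0 = -32 + 0 = -32)
j(w) = w (j(w) = -32*0 + w = 0 + w = w)
S(n) = -140 + 4*n (S(n) = 4*((-13 - 22) + n) = 4*(-35 + n) = -140 + 4*n)
S(K(√(-2 + p(0)))) - 1*(-1724) = (-140 + 4*(-2 - 2*√(-2 + 0))) - 1*(-1724) = (-140 + 4*(-2 - 2*I*√2)) + 1724 = (-140 + (-8 - 8*I*√2)) + 1724 = (-148 - 8*I*√2) + 1724 = 1576 - 8*I*√2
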